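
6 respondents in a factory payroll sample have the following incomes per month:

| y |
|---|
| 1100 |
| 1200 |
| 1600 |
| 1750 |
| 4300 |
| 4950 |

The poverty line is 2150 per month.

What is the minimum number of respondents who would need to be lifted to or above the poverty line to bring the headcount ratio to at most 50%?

1

4 of the 6 respondents are poor, so H = 4/6 = 0.667.
A headcount ratio of at most 50% allows at most ⌊0.50 × 6⌋ = 3 poor respondents.
So at least 4 − 3 = 1 must be lifted.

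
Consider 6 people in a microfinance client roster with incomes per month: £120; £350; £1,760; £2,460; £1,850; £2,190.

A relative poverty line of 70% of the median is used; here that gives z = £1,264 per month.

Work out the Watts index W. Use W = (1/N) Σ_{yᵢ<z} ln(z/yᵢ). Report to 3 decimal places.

0.606

Incomes under z: £120, £350 (q = 2 of N = 6).
Log shortfalls: ln(1264/120) = 2.3545; ln(1264/350) = 1.2841.
W = 3.638648 / 6 = 0.606.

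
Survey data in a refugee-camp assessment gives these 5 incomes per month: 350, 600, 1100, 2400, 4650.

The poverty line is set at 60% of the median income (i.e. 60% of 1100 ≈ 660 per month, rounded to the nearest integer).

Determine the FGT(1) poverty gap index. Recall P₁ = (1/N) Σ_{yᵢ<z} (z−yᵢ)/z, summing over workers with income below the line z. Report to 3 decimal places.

0.112

Incomes under z: 350, 600 (q = 2 of N = 5).
Gap ratios (z−y)/z: (660−350)/660 = 0.4697; (660−600)/660 = 0.0909.
Sum of shortfalls = 0.560606; P₁ averages over all N: 0.560606 / 5 = 0.112.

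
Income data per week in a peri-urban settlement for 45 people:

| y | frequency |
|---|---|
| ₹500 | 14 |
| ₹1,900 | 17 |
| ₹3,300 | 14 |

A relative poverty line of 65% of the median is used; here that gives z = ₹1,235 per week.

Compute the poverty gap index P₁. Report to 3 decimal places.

0.185

Incomes under z: 14×₹500 (q = 14 of N = 45).
Shortfall ratios: (1235−500)/1235 = 0.5951 (×14).
Sum of shortfalls = 8.331984; P₁ averages over all N: 8.331984 / 45 = 0.185.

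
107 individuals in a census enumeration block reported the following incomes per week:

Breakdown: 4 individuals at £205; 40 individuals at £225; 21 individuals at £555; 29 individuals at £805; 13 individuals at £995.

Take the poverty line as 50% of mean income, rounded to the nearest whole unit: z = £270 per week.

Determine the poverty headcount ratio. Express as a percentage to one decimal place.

44 of the 107 individuals have income below £270.
H = 44/107 = 41.1%.

41.1%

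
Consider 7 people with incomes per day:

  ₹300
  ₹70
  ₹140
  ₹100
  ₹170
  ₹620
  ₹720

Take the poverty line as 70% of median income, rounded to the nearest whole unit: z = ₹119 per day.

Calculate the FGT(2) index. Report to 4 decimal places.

0.0279

Incomes under z: ₹70, ₹100 (q = 2 of N = 7).
Relative gaps: (119−70)/119 = 0.4118; (119−100)/119 = 0.1597.
Squared: 0.1696; 0.0255.
Sum = 0.195043; P₂ = 0.195043 / 7 = 0.0279.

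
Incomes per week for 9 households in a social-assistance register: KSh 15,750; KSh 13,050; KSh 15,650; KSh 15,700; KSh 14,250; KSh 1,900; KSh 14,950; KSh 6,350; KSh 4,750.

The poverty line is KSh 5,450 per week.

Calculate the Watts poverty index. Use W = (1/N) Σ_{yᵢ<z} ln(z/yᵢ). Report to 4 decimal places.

0.1324

Poor units: KSh 1,900, KSh 4,750 (q = 2 of N = 9).
ln(z/y) terms: ln(5450/1900) = 1.0538; ln(5450/4750) = 0.1375.
W = 1.191233 / 9 = 0.1324.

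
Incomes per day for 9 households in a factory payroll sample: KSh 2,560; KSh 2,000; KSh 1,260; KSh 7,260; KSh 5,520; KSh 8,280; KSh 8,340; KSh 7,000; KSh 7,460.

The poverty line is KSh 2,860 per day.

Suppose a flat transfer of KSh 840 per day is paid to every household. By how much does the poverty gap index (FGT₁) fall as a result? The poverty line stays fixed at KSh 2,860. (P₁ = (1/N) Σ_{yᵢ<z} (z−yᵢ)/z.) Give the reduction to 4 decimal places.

Before: below the line — KSh 1,260, KSh 2,000, KSh 2,560; poverty gap index (FGT₁) = 0.107226.
After the KSh 840 transfer: below the line — KSh 2,100, KSh 2,840; poverty gap index (FGT₁) = 0.030303.
Reduction = 0.107226 − 0.030303 = 0.0769.

0.0769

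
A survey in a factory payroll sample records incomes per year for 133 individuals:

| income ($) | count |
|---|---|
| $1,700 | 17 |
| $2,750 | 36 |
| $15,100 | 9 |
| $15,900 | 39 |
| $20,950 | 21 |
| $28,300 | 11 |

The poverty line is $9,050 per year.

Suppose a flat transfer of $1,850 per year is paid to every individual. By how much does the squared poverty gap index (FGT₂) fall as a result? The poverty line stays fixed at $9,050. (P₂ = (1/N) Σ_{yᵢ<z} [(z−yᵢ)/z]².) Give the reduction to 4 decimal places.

Before: below the line — 17×$1,700, 36×$2,750; squared poverty gap index (FGT₂) = 0.215479.
After the $1,850 transfer: below the line — 17×$3,550, 36×$4,600; squared poverty gap index (FGT₂) = 0.112654.
Reduction = 0.215479 − 0.112654 = 0.1028.

0.1028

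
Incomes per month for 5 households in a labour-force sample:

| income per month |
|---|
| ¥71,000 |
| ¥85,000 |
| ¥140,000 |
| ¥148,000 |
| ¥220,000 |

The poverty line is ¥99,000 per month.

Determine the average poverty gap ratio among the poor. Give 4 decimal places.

0.2121

Below z: ¥71,000, ¥85,000 (q = 2 of N = 5).
Relative gaps: 0.2828, 0.1414; sum = 0.424242.
The income-gap ratio divides by q (the poor only): 0.424242 / 2 = 0.2121.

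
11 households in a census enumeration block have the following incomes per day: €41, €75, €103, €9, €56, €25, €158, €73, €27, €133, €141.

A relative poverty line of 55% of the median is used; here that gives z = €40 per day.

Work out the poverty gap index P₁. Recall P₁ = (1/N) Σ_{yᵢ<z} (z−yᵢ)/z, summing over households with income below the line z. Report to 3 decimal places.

Incomes under z: €9, €25, €27 (q = 3 of N = 11).
Shortfall ratios: (40−9)/40 = 0.7750; (40−25)/40 = 0.3750; (40−27)/40 = 0.3250.
Σ = 1.475000. Dividing by the full population N = 11 gives P₁ = 0.134.

0.134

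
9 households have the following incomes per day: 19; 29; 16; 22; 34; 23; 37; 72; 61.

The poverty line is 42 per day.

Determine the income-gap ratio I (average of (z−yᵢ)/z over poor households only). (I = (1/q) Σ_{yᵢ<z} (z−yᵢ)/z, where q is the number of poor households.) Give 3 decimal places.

0.388

Incomes under z: 16, 19, 22, 23, 29, 34, 37 (q = 7 of N = 9).
Relative gaps: 0.6190, 0.5476, 0.4762, 0.4524, 0.3095, 0.1905, 0.1190; sum = 2.714286.
I averages over the q = 7 poor units only: 2.714286 / 7 = 0.388.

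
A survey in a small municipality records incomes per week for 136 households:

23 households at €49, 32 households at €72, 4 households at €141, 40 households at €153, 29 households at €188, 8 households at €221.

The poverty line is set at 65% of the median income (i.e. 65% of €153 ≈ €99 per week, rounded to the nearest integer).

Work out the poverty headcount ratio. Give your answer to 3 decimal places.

55 of the 136 households have income below €99.
H = 55/136 = 0.404.

0.404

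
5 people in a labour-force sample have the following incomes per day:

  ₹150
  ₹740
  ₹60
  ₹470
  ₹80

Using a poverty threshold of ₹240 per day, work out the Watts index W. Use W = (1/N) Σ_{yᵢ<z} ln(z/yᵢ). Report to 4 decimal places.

Incomes under z: ₹60, ₹80, ₹150 (q = 3 of N = 5).
Log gaps: ln(240/60) = 1.3863; ln(240/80) = 1.0986; ln(240/150) = 0.4700.
W = 2.954910 / 5 = 0.5910.

0.5910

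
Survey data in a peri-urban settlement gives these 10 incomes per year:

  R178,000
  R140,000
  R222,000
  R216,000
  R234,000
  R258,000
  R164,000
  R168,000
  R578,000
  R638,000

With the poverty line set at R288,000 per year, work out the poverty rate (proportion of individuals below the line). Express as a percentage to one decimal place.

80.0%

8 of the 10 individuals have income below R288,000.
H = 8/10 = 80.0%.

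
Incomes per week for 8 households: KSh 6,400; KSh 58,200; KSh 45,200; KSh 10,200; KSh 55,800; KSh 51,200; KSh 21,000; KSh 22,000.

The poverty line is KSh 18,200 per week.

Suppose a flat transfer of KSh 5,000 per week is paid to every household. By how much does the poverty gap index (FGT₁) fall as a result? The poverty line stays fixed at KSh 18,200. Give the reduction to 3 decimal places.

0.069

Before: below the line — KSh 6,400, KSh 10,200; poverty gap index (FGT₁) = 0.13599.
After the KSh 5,000 transfer: below the line — KSh 11,400, KSh 15,200; poverty gap index (FGT₁) = 0.06731.
Reduction = 0.13599 − 0.06731 = 0.069.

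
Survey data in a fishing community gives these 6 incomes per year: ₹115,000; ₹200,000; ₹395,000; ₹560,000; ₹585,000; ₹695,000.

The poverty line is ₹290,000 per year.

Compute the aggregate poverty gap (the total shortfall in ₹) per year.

Incomes under z: ₹115,000, ₹200,000 (q = 2 of N = 6).
Individual gaps: 290000−115000 = 175000; 290000−200000 = 90000.
Aggregate gap = ₹265,000.

₹265,000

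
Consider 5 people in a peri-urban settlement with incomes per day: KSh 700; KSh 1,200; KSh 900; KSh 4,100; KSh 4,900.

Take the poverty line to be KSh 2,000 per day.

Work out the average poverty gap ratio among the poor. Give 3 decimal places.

Below the line: KSh 700, KSh 900, KSh 1,200 (q = 3 of N = 5).
Shortfall ratios (z−y)/z: 0.6500, 0.5500, 0.4000; sum = 1.600000.
The income-gap ratio divides by q (the poor only): 1.600000 / 3 = 0.533.

0.533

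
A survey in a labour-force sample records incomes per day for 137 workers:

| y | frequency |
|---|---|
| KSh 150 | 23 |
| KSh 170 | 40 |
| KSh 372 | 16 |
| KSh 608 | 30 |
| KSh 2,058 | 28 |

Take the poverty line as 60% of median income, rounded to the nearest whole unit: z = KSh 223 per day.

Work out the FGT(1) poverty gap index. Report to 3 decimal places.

0.124

Incomes under z: 23×KSh 150, 40×KSh 170 (q = 63 of N = 137).
Normalized shortfalls: (223−150)/223 = 0.3274 (×23); (223−170)/223 = 0.2377 (×40).
Σ = 17.035874. Dividing by the full population N = 137 gives P₁ = 0.124.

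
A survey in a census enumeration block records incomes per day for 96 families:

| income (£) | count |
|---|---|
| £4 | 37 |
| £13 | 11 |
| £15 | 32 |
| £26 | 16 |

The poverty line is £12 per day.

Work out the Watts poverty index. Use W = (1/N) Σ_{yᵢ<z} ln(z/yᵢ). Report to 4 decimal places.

0.4234

Incomes under z: 37×£4 (q = 37 of N = 96).
ln(z/y) terms: ln(12/4) = 1.0986 (×37).
W = 40.648655 / 96 = 0.4234.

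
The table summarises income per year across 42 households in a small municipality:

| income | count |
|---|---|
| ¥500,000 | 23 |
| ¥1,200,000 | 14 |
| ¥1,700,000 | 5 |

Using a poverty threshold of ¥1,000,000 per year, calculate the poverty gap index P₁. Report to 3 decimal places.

Below the line: 23×¥500,000 (q = 23 of N = 42).
Normalized shortfalls: (1000000−500000)/1000000 = 0.5000 (×23).
Σ = 11.500000. Dividing by the full population N = 42 gives P₁ = 0.274.

0.274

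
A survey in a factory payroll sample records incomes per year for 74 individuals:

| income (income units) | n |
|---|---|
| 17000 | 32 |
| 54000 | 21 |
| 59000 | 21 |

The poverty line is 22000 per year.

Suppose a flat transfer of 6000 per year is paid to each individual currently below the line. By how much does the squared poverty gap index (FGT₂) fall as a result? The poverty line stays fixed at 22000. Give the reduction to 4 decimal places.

Before: below the line — 32×17000; squared poverty gap index (FGT₂) = 0.022336.
After the 6000 transfer: below the line — none; squared poverty gap index (FGT₂) = 0.000000.
Reduction = 0.022336 − 0.000000 = 0.0223.

0.0223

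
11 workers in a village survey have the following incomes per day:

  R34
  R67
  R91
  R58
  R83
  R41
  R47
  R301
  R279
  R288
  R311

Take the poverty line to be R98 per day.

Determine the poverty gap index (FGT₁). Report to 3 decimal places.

Incomes under z: R34, R41, R47, R58, R67, R83, R91 (q = 7 of N = 11).
Gap ratios (z−y)/z: (98−34)/98 = 0.6531; (98−41)/98 = 0.5816; (98−47)/98 = 0.5204; (98−58)/98 = 0.4082; (98−67)/98 = 0.3163; (98−83)/98 = 0.1531; (98−91)/98 = 0.0714.
Sum of shortfalls = 2.704082; P₁ averages over all N: 2.704082 / 11 = 0.246.

0.246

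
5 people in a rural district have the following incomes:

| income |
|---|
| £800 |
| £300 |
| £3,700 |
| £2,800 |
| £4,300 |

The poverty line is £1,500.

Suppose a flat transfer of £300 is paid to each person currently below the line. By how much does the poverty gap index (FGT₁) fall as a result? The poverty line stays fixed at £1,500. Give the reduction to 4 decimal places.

0.0800

Before: below the line — £300, £800; poverty gap index (FGT₁) = 0.253333.
After the £300 transfer: below the line — £600, £1,100; poverty gap index (FGT₁) = 0.173333.
Reduction = 0.253333 − 0.173333 = 0.0800.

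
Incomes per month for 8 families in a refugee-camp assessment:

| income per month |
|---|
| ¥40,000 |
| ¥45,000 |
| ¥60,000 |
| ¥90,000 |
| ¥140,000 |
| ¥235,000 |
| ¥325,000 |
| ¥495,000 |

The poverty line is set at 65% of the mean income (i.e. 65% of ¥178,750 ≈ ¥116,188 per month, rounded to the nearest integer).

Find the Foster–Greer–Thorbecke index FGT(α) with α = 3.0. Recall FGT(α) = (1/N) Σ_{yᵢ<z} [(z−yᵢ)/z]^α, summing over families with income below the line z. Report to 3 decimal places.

0.080

Poor units: ¥40,000, ¥45,000, ¥60,000, ¥90,000 (q = 4 of N = 8).
Normalized shortfalls: (116188−40000)/116188 = 0.6557; (116188−45000)/116188 = 0.6127; (116188−60000)/116188 = 0.4836; (116188−90000)/116188 = 0.2254.
Raised to α = 3.0: 0.28195; 0.23000; 0.11310; 0.01145.
Sum = 0.636503; FGT(3.0) = 0.636503 / 8 = 0.080.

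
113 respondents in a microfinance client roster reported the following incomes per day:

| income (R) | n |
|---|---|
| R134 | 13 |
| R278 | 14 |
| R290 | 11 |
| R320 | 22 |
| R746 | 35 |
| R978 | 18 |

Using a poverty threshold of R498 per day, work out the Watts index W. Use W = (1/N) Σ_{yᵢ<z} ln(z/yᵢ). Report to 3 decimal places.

Below the line: 13×R134, 14×R278, 11×R290, 22×R320 (q = 60 of N = 113).
Log gaps: ln(498/134) = 1.3128 (×13); ln(498/278) = 0.5830 (×14); ln(498/290) = 0.5407 (×11); ln(498/320) = 0.4423 (×22).
W = 40.905640 / 113 = 0.362.

0.362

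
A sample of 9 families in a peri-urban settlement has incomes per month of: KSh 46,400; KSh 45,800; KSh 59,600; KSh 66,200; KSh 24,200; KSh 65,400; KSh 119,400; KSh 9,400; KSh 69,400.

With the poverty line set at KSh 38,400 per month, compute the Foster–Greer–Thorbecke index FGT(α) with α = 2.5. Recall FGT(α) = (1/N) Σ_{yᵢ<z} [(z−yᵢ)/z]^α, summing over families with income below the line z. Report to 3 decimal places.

Incomes under z: KSh 9,400, KSh 24,200 (q = 2 of N = 9).
Shortfall ratios: (38400−9400)/38400 = 0.7552; (38400−24200)/38400 = 0.3698.
Raised to α = 2.5: 0.49564; 0.08316.
Sum = 0.578797; FGT(2.5) = 0.578797 / 9 = 0.064.

0.064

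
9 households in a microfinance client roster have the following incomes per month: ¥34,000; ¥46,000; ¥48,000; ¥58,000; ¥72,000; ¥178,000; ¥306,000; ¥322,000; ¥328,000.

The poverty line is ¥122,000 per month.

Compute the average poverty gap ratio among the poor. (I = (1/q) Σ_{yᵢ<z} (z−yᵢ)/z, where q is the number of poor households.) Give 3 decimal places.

0.577

Below z: ¥34,000, ¥46,000, ¥48,000, ¥58,000, ¥72,000 (q = 5 of N = 9).
Relative gaps: 0.7213, 0.6230, 0.6066, 0.5246, 0.4098; sum = 2.885246.
The income-gap ratio divides by q (the poor only): 2.885246 / 5 = 0.577.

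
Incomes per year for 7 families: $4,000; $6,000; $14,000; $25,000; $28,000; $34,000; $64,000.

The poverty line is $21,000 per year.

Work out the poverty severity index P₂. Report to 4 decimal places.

0.1824

Poor units: $4,000, $6,000, $14,000 (q = 3 of N = 7).
Normalized shortfalls: (21000−4000)/21000 = 0.8095; (21000−6000)/21000 = 0.7143; (21000−14000)/21000 = 0.3333.
Squared: 0.6553; 0.5102; 0.1111.
Sum = 1.276644; P₂ = 1.276644 / 7 = 0.1824.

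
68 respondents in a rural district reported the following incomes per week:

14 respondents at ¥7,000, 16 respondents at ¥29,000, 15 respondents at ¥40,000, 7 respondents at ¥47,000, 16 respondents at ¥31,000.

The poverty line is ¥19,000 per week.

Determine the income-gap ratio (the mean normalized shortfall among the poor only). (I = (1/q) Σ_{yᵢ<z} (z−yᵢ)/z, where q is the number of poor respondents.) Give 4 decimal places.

0.6316

Incomes under z: 14×¥7,000 (q = 14 of N = 68).
Shortfall ratios (z−y)/z: 0.6316 (×14); sum = 8.842105.
The income-gap ratio divides by q (the poor only): 8.842105 / 14 = 0.6316.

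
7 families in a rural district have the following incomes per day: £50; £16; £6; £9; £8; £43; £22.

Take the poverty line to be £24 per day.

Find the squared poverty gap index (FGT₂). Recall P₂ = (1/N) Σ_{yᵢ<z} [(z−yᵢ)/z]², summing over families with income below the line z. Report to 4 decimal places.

Below z: £6, £8, £9, £16, £22 (q = 5 of N = 7).
Shortfall ratios: (24−6)/24 = 0.7500; (24−8)/24 = 0.6667; (24−9)/24 = 0.6250; (24−16)/24 = 0.3333; (24−22)/24 = 0.0833.
Squared: 0.5625; 0.4444; 0.3906; 0.1111; 0.0069.
Sum = 1.515625; P₂ = 1.515625 / 7 = 0.2165.

0.2165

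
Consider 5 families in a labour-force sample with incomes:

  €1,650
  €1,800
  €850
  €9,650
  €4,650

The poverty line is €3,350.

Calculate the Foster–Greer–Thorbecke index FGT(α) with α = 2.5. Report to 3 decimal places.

Below the line: €850, €1,650, €1,800 (q = 3 of N = 5).
Gap ratios (z−y)/z: (3350−850)/3350 = 0.7463; (3350−1650)/3350 = 0.5075; (3350−1800)/3350 = 0.4627.
Raised to α = 2.5: 0.48110; 0.18345; 0.14562.
Sum = 0.810169; FGT(2.5) = 0.810169 / 5 = 0.162.

0.162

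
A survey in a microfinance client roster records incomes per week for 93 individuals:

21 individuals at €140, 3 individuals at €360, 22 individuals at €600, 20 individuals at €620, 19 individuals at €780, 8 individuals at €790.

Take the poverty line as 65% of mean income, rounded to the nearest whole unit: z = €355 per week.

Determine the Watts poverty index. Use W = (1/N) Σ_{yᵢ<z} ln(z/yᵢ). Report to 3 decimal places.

Poor units: 21×€140 (q = 21 of N = 93).
Log gaps: ln(355/140) = 0.9305 (×21).
W = 19.539983 / 93 = 0.210.

0.210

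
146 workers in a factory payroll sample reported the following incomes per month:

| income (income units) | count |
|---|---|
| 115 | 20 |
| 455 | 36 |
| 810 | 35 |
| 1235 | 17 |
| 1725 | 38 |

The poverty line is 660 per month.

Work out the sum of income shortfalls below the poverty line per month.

18280

Below z: 20×115, 36×455 (q = 56 of N = 146).
Individual gaps: 20×(660−115) = 10900; 36×(660−455) = 7380.
Aggregate gap = 18280.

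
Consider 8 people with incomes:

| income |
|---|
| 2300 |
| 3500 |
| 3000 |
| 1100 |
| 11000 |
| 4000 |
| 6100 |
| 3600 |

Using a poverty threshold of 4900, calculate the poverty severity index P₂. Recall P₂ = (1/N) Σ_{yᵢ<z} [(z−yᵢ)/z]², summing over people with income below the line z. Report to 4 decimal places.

Below z: 1100, 2300, 3000, 3500, 3600, 4000 (q = 6 of N = 8).
Gap ratios (z−y)/z: (4900−1100)/4900 = 0.7755; (4900−2300)/4900 = 0.5306; (4900−3000)/4900 = 0.3878; (4900−3500)/4900 = 0.2857; (4900−3600)/4900 = 0.2653; (4900−4000)/4900 = 0.1837.
Squared: 0.6014; 0.2815; 0.1504; 0.0816; 0.0704; 0.0337.
Sum = 1.219075; P₂ = 1.219075 / 8 = 0.1524.

0.1524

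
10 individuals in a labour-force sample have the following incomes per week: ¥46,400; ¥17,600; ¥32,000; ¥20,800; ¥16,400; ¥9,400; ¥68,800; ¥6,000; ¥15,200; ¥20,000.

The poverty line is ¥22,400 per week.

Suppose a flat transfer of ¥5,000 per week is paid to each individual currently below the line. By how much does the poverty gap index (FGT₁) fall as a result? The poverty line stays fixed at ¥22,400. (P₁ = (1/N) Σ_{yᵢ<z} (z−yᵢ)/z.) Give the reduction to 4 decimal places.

Before: below the line — ¥6,000, ¥9,400, ¥15,200, ¥16,400, ¥17,600, ¥20,000, ¥20,800; poverty gap index (FGT₁) = 0.229464.
After the ¥5,000 transfer: below the line — ¥11,000, ¥14,400, ¥20,200, ¥21,400; poverty gap index (FGT₁) = 0.100893.
Reduction = 0.229464 − 0.100893 = 0.1286.

0.1286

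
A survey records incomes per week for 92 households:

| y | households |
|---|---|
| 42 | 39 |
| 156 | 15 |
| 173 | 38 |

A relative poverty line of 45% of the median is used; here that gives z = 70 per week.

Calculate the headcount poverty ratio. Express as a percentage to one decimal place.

42.4%

39 of the 92 households have income below 70.
H = 39/92 = 42.4%.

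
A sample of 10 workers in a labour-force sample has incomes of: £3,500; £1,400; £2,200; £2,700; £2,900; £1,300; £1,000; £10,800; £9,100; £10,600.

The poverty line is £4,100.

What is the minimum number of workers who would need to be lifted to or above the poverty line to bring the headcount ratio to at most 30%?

Currently q = 7 of N = 10 are below the line (H = 0.700).
A headcount ratio of at most 30% allows at most ⌊0.30 × 10⌋ = 3 poor workers.
So at least 7 − 3 = 4 must be lifted.

4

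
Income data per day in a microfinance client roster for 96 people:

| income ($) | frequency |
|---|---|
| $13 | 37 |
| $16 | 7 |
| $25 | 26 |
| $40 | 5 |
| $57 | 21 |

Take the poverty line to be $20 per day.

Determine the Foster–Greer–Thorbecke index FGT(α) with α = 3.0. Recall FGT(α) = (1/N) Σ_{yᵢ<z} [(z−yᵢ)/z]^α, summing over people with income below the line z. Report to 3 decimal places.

Poor units: 37×$13, 7×$16 (q = 44 of N = 96).
Shortfall ratios: (20−13)/20 = 0.3500 (×37); (20−16)/20 = 0.2000 (×7).
Raised to α = 3.0: 0.04287 (×37); 0.00800 (×7).
Sum = 1.642375; FGT(3.0) = 1.642375 / 96 = 0.017.

0.017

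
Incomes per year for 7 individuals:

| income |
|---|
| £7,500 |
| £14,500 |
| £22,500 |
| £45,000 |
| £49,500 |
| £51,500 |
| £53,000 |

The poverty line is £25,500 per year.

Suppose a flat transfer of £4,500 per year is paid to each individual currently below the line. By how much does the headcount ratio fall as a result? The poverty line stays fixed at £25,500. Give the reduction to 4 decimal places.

Before: below the line — £7,500, £14,500, £22,500; headcount ratio = 0.428571.
After the £4,500 transfer: below the line — £12,000, £19,000; headcount ratio = 0.285714.
Reduction = 0.428571 − 0.285714 = 0.1429.

0.1429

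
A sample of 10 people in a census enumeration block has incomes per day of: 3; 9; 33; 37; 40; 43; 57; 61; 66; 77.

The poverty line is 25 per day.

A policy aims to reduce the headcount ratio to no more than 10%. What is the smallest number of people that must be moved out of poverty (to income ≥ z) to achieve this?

2 of the 10 people are poor, so H = 2/10 = 0.200.
A headcount ratio of at most 10% allows at most ⌊0.10 × 10⌋ = 1 poor people.
So at least 2 − 1 = 1 must be lifted.

1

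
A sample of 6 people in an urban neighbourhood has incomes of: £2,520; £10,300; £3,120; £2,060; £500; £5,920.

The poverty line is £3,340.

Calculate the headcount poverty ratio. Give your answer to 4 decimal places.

4 of the 6 people have income below £3,340.
H = 4/6 = 0.6667.

0.6667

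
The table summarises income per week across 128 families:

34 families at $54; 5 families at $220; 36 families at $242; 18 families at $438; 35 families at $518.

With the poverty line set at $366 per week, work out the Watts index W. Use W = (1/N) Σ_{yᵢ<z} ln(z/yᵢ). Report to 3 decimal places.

Below z: 34×$54, 5×$220, 36×$242 (q = 75 of N = 128).
ln(z/y) terms: ln(366/54) = 1.9136 (×34); ln(366/220) = 0.5090 (×5); ln(366/242) = 0.4137 (×36).
W = 82.502147 / 128 = 0.645.

0.645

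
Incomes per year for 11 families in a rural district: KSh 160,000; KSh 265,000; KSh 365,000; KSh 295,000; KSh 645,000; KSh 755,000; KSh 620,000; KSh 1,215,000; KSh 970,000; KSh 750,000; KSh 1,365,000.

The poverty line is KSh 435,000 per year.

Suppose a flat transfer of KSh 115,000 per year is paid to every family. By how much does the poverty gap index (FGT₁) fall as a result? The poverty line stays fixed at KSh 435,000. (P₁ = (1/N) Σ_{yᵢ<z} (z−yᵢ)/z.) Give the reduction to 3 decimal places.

Before: below the line — KSh 160,000, KSh 265,000, KSh 295,000, KSh 365,000; poverty gap index (FGT₁) = 0.13689.
After the KSh 115,000 transfer: below the line — KSh 275,000, KSh 380,000, KSh 410,000; poverty gap index (FGT₁) = 0.05016.
Reduction = 0.13689 − 0.05016 = 0.087.

0.087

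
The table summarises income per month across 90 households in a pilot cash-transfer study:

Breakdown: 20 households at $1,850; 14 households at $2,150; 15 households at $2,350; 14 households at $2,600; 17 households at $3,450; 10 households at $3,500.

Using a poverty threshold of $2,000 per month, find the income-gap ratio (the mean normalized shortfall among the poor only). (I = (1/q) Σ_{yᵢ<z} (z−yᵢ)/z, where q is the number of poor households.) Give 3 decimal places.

0.075

Poor units: 20×$1,850 (q = 20 of N = 90).
Shortfall ratios (z−y)/z: 0.0750 (×20); sum = 1.500000.
The income-gap ratio divides by q (the poor only): 1.500000 / 20 = 0.075.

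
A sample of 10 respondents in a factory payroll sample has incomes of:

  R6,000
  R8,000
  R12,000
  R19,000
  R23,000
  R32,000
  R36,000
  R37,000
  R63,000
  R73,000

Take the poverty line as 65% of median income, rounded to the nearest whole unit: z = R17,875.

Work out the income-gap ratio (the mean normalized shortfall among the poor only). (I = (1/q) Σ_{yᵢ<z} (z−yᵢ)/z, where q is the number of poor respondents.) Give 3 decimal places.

Incomes under z: R6,000, R8,000, R12,000 (q = 3 of N = 10).
Shortfall ratios (z−y)/z: 0.6643, 0.5524, 0.3287; sum = 1.545455.
The income-gap ratio divides by q (the poor only): 1.545455 / 3 = 0.515.

0.515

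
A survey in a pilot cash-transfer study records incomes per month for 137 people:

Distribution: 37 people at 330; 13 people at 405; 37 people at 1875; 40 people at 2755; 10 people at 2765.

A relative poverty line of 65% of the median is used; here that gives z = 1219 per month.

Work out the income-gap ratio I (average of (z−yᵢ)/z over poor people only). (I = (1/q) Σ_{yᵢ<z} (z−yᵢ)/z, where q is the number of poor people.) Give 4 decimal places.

0.7133

Below the line: 37×330, 13×405 (q = 50 of N = 137).
Shortfall ratios (z−y)/z: 0.7293 (×37), 0.6678 (×13); sum = 35.664479.
I averages over the q = 50 poor units only: 35.664479 / 50 = 0.7133.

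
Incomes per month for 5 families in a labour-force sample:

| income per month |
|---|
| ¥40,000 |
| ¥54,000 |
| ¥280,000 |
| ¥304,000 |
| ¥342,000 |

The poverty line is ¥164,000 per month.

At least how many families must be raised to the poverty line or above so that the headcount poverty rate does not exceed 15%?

2

2 of the 5 families are poor, so H = 2/5 = 0.400.
A headcount ratio of at most 15% allows at most ⌊0.15 × 5⌋ = 0 poor families.
So at least 2 − 0 = 2 must be lifted.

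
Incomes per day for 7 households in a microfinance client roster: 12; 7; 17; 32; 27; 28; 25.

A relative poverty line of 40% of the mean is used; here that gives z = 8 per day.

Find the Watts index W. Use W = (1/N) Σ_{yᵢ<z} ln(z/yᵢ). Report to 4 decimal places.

Poor units: 7 (q = 1 of N = 7).
Log shortfalls: ln(8/7) = 0.1335.
W = 0.133531 / 7 = 0.0191.

0.0191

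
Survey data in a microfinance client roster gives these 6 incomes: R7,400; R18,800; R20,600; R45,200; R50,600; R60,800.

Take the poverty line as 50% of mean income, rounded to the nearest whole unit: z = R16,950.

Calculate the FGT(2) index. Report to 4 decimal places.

0.0529

Poor units: R7,400 (q = 1 of N = 6).
Gap ratios (z−y)/z: (16950−7400)/16950 = 0.5634.
Squared: 0.3174.
Sum = 0.317444; P₂ = 0.317444 / 6 = 0.0529.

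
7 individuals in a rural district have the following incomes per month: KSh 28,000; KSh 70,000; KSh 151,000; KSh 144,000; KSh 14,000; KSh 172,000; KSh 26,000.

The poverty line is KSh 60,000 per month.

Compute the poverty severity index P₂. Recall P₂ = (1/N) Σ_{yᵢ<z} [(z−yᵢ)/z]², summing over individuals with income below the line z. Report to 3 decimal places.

Below the line: KSh 14,000, KSh 26,000, KSh 28,000 (q = 3 of N = 7).
Normalized shortfalls: (60000−14000)/60000 = 0.7667; (60000−26000)/60000 = 0.5667; (60000−28000)/60000 = 0.5333.
Squared: 0.5878; 0.3211; 0.2844.
Sum = 1.193333; P₂ = 1.193333 / 7 = 0.170.

0.170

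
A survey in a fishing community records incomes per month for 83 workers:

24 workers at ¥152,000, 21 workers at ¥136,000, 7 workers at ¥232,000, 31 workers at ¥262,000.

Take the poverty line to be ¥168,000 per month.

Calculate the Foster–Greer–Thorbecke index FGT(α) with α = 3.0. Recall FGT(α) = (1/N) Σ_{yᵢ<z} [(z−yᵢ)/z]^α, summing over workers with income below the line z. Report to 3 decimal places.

0.002

Below z: 21×¥136,000, 24×¥152,000 (q = 45 of N = 83).
Relative gaps: (168000−136000)/168000 = 0.1905 (×21); (168000−152000)/168000 = 0.0952 (×24).
Raised to α = 3.0: 0.00691 (×21); 0.00086 (×24).
Sum = 0.165857; FGT(3.0) = 0.165857 / 83 = 0.002.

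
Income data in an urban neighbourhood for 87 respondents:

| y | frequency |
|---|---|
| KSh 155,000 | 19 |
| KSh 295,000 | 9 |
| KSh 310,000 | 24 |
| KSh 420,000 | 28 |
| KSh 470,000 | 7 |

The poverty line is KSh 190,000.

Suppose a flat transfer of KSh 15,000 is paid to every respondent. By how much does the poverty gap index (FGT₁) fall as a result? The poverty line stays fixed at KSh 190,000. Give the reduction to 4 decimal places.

0.0172

Before: below the line — 19×KSh 155,000; poverty gap index (FGT₁) = 0.040230.
After the KSh 15,000 transfer: below the line — 19×KSh 170,000; poverty gap index (FGT₁) = 0.022989.
Reduction = 0.040230 − 0.022989 = 0.0172.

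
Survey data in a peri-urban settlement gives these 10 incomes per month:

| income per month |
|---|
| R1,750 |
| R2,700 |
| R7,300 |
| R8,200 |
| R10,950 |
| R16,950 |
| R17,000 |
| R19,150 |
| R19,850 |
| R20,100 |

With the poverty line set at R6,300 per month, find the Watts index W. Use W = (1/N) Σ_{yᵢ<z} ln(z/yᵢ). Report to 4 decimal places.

Incomes under z: R1,750, R2,700 (q = 2 of N = 10).
Log shortfalls: ln(6300/1750) = 1.2809; ln(6300/2700) = 0.8473.
W = 2.128232 / 10 = 0.2128.

0.2128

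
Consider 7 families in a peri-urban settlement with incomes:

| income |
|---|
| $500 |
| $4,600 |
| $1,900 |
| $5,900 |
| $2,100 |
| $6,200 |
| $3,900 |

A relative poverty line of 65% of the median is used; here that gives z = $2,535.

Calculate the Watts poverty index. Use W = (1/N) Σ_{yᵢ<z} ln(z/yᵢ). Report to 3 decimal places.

0.300

Poor units: $500, $1,900, $2,100 (q = 3 of N = 7).
Log shortfalls: ln(2535/500) = 1.6233; ln(2535/1900) = 0.2883; ln(2535/2100) = 0.1883.
W = 2.099937 / 7 = 0.300.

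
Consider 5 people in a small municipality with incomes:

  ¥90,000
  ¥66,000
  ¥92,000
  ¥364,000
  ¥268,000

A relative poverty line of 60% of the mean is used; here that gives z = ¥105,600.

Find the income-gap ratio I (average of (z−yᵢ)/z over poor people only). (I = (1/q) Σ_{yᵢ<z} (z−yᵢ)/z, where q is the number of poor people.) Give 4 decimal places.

Below the line: ¥66,000, ¥90,000, ¥92,000 (q = 3 of N = 5).
Relative gaps: 0.3750, 0.1477, 0.1288; sum = 0.651515.
The income-gap ratio divides by q (the poor only): 0.651515 / 3 = 0.2172.

0.2172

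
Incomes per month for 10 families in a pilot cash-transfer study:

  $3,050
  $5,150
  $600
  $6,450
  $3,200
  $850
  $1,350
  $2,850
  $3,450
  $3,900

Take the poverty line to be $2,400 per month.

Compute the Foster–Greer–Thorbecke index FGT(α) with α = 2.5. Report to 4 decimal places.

0.0949

Below the line: $600, $850, $1,350 (q = 3 of N = 10).
Shortfall ratios: (2400−600)/2400 = 0.7500; (2400−850)/2400 = 0.6458; (2400−1350)/2400 = 0.4375.
Raised to α = 2.5: 0.48714; 0.33520; 0.12660.
Sum = 0.948940; FGT(2.5) = 0.948940 / 10 = 0.0949.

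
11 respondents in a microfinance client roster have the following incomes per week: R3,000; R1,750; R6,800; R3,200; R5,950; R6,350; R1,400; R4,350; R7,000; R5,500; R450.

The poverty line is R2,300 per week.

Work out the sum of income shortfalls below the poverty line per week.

R3,300

Incomes under z: R450, R1,400, R1,750 (q = 3 of N = 11).
Individual gaps: 2300−450 = 1850; 2300−1400 = 900; 2300−1750 = 550.
Aggregate gap = R3,300.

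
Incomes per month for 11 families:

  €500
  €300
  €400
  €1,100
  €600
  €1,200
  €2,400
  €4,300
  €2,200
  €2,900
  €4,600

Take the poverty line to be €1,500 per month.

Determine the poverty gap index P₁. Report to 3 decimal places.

Poor units: €300, €400, €500, €600, €1,100, €1,200 (q = 6 of N = 11).
Normalized shortfalls: (1500−300)/1500 = 0.8000; (1500−400)/1500 = 0.7333; (1500−500)/1500 = 0.6667; (1500−600)/1500 = 0.6000; (1500−1100)/1500 = 0.2667; (1500−1200)/1500 = 0.2000.
Sum of shortfalls = 3.266667; P₁ averages over all N: 3.266667 / 11 = 0.297.

0.297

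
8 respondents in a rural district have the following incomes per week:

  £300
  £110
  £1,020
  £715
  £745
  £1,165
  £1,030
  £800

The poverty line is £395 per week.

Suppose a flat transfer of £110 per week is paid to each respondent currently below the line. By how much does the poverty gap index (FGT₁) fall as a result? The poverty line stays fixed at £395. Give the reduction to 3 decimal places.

Before: below the line — £110, £300; poverty gap index (FGT₁) = 0.12025.
After the £110 transfer: below the line — £220; poverty gap index (FGT₁) = 0.05538.
Reduction = 0.12025 − 0.05538 = 0.065.

0.065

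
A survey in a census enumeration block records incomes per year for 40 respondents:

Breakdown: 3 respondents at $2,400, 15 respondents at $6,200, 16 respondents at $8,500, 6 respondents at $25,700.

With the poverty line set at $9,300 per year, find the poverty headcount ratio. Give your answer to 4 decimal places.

34 of the 40 respondents have income below $9,300.
H = 34/40 = 0.8500.

0.8500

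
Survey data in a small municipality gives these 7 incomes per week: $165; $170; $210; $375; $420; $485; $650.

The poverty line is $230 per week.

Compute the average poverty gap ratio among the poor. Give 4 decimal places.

0.2101

Incomes under z: $165, $170, $210 (q = 3 of N = 7).
Shortfall ratios (z−y)/z: 0.2826, 0.2609, 0.0870; sum = 0.630435.
I averages over the q = 3 poor units only: 0.630435 / 3 = 0.2101.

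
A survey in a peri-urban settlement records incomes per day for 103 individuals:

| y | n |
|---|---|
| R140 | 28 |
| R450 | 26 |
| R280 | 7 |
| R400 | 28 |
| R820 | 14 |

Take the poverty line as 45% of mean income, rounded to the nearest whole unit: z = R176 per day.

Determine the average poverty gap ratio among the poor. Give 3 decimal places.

0.205

Incomes under z: 28×R140 (q = 28 of N = 103).
Shortfall ratios (z−y)/z: 0.2045 (×28); sum = 5.727273.
I averages over the q = 28 poor units only: 5.727273 / 28 = 0.205.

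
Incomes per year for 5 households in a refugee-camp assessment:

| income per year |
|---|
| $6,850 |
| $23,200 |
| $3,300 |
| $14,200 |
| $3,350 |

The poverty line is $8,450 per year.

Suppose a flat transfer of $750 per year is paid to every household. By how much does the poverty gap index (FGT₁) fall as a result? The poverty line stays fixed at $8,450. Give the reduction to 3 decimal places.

Before: below the line — $3,300, $3,350, $6,850; poverty gap index (FGT₁) = 0.28047.
After the $750 transfer: below the line — $4,050, $4,100, $7,600; poverty gap index (FGT₁) = 0.22722.
Reduction = 0.28047 − 0.22722 = 0.053.

0.053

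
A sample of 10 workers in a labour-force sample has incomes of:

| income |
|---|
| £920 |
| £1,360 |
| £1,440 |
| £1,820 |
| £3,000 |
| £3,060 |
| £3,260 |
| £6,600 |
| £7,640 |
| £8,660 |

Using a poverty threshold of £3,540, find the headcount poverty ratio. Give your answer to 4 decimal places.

7 of the 10 workers have income below £3,540.
H = 7/10 = 0.7000.

0.7000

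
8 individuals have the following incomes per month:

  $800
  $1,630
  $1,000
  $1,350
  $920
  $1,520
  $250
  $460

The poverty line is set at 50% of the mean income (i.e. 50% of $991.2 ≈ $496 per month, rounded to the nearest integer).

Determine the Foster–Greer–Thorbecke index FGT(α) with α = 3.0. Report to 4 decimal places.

0.0153

Poor units: $250, $460 (q = 2 of N = 8).
Shortfall ratios: (496−250)/496 = 0.4960; (496−460)/496 = 0.0726.
Raised to α = 3.0: 0.12200; 0.00038.
Sum = 0.122382; FGT(3.0) = 0.122382 / 8 = 0.0153.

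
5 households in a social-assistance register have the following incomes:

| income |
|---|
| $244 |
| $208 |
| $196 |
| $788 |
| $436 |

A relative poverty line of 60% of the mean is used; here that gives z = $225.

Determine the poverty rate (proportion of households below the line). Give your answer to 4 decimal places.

0.4000

2 of the 5 households have income below $225.
H = 2/5 = 0.4000.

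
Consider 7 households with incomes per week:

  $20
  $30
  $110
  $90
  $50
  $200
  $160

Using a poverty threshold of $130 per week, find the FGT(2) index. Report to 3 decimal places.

0.258

Below the line: $20, $30, $50, $90, $110 (q = 5 of N = 7).
Normalized shortfalls: (130−20)/130 = 0.8462; (130−30)/130 = 0.7692; (130−50)/130 = 0.6154; (130−90)/130 = 0.3077; (130−110)/130 = 0.1538.
Squared: 0.7160; 0.5917; 0.3787; 0.0947; 0.0237.
Sum = 1.804734; P₂ = 1.804734 / 7 = 0.258.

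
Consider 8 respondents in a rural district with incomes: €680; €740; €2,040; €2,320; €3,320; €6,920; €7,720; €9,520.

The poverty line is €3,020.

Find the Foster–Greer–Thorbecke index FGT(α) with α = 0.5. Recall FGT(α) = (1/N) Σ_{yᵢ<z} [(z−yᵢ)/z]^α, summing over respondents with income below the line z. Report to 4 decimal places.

0.3500

Poor units: €680, €740, €2,040, €2,320 (q = 4 of N = 8).
Relative gaps: (3020−680)/3020 = 0.7748; (3020−740)/3020 = 0.7550; (3020−2040)/3020 = 0.3245; (3020−2320)/3020 = 0.2318.
Raised to α = 0.5: 0.88025; 0.86889; 0.56965; 0.48144.
Sum = 2.800231; FGT(0.5) = 2.800231 / 8 = 0.3500.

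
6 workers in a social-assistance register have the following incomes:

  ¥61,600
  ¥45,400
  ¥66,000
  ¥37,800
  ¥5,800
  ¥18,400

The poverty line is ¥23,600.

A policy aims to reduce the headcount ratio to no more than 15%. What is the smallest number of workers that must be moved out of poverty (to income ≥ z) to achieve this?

2

Currently q = 2 of N = 6 are below the line (H = 0.333).
A headcount ratio of at most 15% allows at most ⌊0.15 × 6⌋ = 0 poor workers.
So at least 2 − 0 = 2 must be lifted.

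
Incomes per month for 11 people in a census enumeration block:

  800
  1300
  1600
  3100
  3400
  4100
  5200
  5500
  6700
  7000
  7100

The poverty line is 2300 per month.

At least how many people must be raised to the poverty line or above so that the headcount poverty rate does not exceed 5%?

3

3 of the 11 people are poor, so H = 3/11 = 0.273.
A headcount ratio of at most 5% allows at most ⌊0.05 × 11⌋ = 0 poor people.
So at least 3 − 0 = 3 must be lifted.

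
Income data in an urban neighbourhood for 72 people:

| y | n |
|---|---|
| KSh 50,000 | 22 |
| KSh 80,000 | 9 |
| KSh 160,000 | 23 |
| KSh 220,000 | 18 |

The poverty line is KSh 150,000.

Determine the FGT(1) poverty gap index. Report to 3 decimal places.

0.262

Below the line: 22×KSh 50,000, 9×KSh 80,000 (q = 31 of N = 72).
Relative gaps: (150000−50000)/150000 = 0.6667 (×22); (150000−80000)/150000 = 0.4667 (×9).
Σ = 18.866667. Dividing by the full population N = 72 gives P₁ = 0.262.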